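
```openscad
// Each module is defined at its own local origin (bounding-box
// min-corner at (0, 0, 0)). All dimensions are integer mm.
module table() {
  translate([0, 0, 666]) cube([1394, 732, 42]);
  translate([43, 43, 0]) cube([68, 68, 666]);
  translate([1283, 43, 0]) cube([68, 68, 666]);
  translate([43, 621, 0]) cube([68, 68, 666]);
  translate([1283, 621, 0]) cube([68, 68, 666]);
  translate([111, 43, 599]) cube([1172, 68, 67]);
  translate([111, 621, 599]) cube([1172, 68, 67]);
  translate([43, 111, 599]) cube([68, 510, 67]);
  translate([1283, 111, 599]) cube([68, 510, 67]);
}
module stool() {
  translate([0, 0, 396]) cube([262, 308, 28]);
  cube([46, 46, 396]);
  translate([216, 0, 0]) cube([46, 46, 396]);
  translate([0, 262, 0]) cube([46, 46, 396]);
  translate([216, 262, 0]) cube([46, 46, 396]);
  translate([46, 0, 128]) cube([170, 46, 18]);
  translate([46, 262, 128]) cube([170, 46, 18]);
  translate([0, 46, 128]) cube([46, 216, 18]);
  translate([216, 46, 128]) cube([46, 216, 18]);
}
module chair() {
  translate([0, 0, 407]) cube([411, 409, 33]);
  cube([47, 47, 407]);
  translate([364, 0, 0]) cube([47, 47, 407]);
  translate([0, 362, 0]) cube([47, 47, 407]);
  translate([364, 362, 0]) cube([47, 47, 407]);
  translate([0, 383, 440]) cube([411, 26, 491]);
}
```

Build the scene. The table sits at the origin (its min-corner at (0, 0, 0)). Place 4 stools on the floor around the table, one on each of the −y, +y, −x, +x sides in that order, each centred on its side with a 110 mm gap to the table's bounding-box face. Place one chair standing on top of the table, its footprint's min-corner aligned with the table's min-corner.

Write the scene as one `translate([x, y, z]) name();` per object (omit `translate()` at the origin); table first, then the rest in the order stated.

table();
translate([566, -418, 0]) stool();
translate([566, 842, 0]) stool();
translate([-372, 212, 0]) stool();
translate([1504, 212, 0]) stool();
translate([0, 0, 708]) chair();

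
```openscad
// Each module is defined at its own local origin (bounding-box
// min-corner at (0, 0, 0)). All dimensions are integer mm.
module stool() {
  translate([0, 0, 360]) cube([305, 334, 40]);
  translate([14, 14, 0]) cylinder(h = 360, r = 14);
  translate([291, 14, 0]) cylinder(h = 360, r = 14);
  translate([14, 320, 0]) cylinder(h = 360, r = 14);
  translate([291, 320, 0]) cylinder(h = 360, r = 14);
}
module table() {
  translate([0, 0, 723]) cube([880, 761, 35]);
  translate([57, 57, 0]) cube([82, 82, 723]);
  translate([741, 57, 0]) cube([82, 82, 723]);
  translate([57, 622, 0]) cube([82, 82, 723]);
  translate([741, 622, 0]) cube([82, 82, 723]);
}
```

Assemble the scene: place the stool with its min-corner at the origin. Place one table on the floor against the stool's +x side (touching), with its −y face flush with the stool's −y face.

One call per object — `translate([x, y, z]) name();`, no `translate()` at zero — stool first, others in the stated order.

stool();
translate([305, 0, 0]) table();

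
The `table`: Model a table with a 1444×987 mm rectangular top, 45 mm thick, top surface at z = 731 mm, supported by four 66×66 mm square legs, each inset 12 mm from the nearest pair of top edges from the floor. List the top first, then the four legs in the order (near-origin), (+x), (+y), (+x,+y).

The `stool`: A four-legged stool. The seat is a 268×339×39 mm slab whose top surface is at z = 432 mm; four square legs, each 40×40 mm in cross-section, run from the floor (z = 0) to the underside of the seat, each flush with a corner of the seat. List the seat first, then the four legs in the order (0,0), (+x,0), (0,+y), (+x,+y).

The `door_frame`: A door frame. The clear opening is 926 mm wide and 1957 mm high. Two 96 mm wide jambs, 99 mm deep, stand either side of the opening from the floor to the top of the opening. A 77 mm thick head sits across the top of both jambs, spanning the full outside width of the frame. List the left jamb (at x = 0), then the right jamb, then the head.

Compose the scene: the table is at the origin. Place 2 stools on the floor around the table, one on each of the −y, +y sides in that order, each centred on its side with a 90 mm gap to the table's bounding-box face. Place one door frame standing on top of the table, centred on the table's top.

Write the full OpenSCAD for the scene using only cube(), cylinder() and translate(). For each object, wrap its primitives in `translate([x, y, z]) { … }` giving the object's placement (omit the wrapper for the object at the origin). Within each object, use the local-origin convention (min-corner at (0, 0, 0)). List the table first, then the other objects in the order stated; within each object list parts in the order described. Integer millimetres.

translate([0, 0, 686]) cube([1444, 987, 45]);
translate([12, 12, 0]) cube([66, 66, 686]);
translate([1366, 12, 0]) cube([66, 66, 686]);
translate([12, 909, 0]) cube([66, 66, 686]);
translate([1366, 909, 0]) cube([66, 66, 686]);
translate([588, -429, 0]) {
  translate([0, 0, 393]) cube([268, 339, 39]);
  cube([40, 40, 393]);
  translate([228, 0, 0]) cube([40, 40, 393]);
  translate([0, 299, 0]) cube([40, 40, 393]);
  translate([228, 299, 0]) cube([40, 40, 393]);
}
translate([588, 1077, 0]) {
  translate([0, 0, 393]) cube([268, 339, 39]);
  cube([40, 40, 393]);
  translate([228, 0, 0]) cube([40, 40, 393]);
  translate([0, 299, 0]) cube([40, 40, 393]);
  translate([228, 299, 0]) cube([40, 40, 393]);
}
translate([163, 444, 731]) {
  cube([96, 99, 1957]);
  translate([1022, 0, 0]) cube([96, 99, 1957]);
  translate([0, 0, 1957]) cube([1118, 99, 77]);
}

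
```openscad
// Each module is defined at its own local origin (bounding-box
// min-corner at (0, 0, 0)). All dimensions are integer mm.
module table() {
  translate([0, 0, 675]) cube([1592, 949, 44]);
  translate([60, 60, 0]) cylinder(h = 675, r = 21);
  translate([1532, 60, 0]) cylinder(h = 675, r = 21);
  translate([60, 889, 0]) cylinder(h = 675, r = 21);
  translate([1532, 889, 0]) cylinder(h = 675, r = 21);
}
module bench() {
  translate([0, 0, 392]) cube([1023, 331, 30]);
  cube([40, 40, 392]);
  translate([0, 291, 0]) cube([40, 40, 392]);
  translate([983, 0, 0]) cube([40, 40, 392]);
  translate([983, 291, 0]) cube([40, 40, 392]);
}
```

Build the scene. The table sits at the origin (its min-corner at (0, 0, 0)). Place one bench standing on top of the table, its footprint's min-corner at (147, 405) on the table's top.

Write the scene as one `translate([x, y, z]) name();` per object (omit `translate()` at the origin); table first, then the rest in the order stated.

table();
translate([147, 405, 719]) bench();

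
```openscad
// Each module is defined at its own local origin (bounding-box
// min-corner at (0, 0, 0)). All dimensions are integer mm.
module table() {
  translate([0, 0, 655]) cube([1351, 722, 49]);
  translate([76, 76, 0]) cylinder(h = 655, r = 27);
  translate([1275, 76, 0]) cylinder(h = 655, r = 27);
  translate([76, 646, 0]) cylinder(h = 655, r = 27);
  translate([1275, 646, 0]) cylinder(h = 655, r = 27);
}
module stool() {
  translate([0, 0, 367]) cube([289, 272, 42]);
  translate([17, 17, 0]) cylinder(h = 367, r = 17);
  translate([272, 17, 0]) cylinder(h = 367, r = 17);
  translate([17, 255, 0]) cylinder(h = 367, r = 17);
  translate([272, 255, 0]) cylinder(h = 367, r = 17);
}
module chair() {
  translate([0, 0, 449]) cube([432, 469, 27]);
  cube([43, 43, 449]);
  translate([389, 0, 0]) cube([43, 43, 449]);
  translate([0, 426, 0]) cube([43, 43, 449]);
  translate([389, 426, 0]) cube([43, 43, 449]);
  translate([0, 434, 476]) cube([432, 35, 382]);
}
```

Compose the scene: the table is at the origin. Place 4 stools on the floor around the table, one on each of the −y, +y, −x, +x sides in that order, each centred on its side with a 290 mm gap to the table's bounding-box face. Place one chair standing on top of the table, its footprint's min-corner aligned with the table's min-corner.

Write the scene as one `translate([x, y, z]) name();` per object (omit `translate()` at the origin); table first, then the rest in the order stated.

table();
translate([531, -562, 0]) stool();
translate([531, 1012, 0]) stool();
translate([-579, 225, 0]) stool();
translate([1641, 225, 0]) stool();
translate([0, 0, 704]) chair();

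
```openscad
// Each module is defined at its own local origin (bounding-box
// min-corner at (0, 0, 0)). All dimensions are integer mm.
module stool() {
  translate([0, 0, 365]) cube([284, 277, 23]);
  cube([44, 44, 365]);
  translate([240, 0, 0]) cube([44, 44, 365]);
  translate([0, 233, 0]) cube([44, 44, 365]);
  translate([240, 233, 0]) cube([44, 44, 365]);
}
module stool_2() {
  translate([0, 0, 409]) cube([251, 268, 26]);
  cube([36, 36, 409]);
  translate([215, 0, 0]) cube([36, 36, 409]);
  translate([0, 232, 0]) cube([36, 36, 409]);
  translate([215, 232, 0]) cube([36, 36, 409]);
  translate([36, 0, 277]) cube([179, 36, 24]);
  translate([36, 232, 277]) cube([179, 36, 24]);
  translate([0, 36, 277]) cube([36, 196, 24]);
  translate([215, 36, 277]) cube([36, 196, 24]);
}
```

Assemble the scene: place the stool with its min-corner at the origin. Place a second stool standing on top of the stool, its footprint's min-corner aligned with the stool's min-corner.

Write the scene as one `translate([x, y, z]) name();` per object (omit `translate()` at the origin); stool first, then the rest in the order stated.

stool();
translate([0, 0, 388]) stool_2();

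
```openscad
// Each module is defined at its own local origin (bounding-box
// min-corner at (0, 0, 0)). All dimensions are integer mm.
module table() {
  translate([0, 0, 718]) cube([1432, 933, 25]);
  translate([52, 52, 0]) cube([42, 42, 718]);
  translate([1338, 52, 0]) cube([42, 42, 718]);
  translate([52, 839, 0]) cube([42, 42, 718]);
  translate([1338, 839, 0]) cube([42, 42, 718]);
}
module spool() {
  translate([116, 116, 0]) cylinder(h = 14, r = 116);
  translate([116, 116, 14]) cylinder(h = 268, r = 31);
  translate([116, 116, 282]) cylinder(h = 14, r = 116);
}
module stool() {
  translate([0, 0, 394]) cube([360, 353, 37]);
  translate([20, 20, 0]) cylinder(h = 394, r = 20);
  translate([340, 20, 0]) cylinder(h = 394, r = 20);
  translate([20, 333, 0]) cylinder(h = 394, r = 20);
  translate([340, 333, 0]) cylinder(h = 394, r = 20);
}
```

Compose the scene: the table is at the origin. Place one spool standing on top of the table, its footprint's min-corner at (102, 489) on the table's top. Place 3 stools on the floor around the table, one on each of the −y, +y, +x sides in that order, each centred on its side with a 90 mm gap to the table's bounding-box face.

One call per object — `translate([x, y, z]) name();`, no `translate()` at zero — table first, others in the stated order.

table();
translate([102, 489, 743]) spool();
translate([536, -443, 0]) stool();
translate([536, 1023, 0]) stool();
translate([1522, 290, 0]) stool();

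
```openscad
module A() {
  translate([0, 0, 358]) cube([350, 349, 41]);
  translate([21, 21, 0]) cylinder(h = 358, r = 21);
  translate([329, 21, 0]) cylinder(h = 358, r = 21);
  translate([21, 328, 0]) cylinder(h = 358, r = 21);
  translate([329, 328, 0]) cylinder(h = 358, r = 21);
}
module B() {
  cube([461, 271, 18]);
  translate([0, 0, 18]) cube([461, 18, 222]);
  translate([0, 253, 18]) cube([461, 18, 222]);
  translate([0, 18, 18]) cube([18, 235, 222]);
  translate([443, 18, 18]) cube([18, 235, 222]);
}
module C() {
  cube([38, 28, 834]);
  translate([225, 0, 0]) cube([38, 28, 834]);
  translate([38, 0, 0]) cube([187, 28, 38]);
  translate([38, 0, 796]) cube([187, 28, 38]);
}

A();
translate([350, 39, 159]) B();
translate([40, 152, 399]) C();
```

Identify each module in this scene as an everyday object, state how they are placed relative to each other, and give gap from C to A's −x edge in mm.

The picture frame's min-x is at 40; the stool's min-x is 0; gap = 40 mm.

A is a stool. B is an open box. C is a picture frame. The open box is beside the stool with their tops flush at z = 399. The picture frame is on top of the stool. The gap from the picture frame to the stool's −x edge is 40 mm.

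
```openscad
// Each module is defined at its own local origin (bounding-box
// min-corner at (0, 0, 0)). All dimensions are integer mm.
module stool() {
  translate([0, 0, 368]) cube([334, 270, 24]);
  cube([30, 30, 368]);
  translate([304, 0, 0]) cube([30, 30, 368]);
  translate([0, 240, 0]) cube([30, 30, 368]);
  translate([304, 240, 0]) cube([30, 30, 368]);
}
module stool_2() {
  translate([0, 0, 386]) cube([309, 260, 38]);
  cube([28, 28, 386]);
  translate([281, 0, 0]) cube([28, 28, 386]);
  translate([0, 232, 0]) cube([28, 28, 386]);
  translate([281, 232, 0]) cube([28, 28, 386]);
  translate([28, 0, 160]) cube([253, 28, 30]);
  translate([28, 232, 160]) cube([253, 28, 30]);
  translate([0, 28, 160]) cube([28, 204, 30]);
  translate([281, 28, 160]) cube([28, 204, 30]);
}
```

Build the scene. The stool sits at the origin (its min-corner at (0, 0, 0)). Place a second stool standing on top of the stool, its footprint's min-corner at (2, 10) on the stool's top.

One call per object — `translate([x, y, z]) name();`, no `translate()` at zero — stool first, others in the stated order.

stool();
translate([2, 10, 392]) stool_2();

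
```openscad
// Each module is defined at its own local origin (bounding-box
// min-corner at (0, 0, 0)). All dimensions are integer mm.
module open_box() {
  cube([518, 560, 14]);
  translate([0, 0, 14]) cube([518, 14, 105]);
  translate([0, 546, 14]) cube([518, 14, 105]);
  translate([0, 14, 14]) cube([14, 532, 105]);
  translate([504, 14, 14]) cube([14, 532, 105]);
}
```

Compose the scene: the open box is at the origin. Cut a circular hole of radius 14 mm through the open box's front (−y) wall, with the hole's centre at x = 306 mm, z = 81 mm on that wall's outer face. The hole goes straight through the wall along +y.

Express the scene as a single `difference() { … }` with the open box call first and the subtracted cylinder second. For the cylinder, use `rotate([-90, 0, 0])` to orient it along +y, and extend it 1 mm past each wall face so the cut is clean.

difference() {
  open_box();
  translate([306, -1, 81]) rotate([-90, 0, 0]) cylinder(h = 16, r = 14);
}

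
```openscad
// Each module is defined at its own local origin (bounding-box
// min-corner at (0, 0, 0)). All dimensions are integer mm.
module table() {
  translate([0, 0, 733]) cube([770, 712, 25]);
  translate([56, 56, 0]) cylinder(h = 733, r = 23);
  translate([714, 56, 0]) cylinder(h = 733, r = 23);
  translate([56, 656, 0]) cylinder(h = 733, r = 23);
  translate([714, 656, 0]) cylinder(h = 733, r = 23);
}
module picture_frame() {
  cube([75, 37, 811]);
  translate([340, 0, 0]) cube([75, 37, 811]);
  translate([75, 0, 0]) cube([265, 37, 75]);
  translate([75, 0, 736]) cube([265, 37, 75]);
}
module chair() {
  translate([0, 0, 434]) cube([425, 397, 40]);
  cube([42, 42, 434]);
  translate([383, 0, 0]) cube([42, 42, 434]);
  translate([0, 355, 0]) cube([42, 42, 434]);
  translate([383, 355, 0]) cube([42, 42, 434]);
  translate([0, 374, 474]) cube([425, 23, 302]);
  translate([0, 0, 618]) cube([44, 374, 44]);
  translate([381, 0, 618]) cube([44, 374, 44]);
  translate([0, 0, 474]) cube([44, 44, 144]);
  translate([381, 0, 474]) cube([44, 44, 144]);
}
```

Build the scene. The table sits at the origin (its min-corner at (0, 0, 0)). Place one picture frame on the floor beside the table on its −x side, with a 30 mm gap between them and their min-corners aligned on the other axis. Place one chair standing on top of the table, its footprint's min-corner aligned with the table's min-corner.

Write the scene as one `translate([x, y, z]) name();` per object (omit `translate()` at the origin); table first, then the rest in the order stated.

table();
translate([-445, 0, 0]) picture_frame();
translate([0, 0, 758]) chair();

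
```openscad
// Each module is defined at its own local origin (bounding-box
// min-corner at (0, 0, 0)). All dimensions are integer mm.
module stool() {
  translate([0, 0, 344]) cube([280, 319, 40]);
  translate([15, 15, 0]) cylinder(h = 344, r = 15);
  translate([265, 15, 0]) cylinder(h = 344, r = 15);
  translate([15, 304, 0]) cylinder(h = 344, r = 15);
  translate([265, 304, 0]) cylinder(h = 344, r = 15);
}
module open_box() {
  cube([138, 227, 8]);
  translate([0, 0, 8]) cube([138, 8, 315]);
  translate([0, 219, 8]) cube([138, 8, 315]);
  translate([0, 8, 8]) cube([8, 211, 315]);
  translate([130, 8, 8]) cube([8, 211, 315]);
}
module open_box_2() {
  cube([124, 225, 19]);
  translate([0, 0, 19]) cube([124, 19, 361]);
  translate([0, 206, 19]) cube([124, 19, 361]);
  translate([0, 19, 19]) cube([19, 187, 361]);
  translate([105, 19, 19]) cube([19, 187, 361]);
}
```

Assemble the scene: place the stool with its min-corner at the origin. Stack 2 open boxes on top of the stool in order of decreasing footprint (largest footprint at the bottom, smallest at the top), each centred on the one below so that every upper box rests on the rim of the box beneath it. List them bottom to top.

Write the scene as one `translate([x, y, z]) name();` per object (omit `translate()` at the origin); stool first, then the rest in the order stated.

stool();
translate([71, 46, 384]) open_box();
translate([78, 47, 707]) open_box_2();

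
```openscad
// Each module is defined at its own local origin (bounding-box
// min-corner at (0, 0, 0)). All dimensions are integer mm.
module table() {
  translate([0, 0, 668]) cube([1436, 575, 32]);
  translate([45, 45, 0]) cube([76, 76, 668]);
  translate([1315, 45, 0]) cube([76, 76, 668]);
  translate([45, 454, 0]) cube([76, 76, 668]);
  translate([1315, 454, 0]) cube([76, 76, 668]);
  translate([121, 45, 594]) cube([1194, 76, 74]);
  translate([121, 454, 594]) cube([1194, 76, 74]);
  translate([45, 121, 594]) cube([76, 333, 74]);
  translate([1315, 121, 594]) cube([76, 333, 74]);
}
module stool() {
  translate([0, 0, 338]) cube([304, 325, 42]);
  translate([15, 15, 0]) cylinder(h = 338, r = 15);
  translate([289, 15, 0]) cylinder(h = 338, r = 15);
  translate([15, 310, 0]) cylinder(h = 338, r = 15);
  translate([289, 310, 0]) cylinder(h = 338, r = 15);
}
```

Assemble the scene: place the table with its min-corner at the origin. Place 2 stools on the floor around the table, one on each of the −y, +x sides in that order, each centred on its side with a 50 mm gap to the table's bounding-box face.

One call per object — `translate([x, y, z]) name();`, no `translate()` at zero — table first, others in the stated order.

table();
translate([566, -375, 0]) stool();
translate([1486, 125, 0]) stool();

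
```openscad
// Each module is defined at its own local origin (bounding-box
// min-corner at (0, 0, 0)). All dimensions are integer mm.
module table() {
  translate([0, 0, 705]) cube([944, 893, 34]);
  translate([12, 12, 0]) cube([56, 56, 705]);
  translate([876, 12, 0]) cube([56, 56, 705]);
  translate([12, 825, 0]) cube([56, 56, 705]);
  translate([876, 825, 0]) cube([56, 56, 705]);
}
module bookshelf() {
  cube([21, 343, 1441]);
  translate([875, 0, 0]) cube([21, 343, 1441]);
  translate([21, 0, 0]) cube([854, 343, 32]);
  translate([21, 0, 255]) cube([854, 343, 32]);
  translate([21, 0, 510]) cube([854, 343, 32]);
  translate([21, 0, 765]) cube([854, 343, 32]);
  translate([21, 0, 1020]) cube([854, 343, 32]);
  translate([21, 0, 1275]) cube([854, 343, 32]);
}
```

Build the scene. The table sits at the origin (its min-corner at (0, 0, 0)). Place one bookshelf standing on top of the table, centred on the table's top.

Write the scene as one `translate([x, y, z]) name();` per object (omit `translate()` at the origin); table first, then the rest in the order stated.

table();
translate([24, 275, 739]) bookshelf();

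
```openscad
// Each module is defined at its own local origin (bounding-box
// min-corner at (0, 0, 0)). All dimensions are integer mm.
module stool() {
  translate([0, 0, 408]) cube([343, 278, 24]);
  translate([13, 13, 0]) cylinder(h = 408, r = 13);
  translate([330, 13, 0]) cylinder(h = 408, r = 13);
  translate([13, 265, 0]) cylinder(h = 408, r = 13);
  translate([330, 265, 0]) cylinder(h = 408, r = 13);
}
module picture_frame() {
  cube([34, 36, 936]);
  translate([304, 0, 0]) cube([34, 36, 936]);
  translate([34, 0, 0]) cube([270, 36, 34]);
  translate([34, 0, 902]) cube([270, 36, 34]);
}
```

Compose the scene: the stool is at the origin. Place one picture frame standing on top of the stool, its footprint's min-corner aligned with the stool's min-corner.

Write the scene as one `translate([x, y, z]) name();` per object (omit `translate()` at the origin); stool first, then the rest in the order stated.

stool();
translate([0, 0, 432]) picture_frame();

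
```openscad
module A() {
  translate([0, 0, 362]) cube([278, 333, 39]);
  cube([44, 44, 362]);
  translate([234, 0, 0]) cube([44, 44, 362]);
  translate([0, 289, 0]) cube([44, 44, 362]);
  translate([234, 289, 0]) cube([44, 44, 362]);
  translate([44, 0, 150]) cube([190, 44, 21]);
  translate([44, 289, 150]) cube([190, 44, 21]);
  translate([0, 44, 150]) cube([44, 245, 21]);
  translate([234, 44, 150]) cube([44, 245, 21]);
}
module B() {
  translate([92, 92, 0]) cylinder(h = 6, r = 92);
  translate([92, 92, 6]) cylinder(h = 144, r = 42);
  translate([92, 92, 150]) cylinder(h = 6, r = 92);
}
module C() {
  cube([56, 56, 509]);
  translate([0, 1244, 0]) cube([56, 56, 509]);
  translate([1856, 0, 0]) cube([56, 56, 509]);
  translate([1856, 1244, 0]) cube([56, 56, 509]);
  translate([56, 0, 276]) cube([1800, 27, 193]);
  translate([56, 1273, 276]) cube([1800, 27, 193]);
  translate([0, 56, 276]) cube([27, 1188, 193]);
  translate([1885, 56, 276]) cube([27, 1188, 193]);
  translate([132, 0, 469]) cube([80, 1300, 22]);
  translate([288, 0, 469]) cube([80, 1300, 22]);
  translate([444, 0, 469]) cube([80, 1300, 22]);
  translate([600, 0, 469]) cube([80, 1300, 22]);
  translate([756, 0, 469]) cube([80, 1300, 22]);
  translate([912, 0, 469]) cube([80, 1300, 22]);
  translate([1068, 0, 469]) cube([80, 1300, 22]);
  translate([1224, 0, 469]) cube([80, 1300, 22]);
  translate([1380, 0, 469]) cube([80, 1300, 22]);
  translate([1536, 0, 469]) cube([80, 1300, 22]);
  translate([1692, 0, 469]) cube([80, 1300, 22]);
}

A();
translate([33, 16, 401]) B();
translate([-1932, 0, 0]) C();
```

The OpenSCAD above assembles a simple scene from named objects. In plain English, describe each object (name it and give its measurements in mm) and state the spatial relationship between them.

A is a simple wooden stool: a rectangular seat 278 mm (x) by 333 mm (y), 39 mm thick, top face at z = 401 mm, on four square legs, each 44×44 mm in cross-section. The legs rest on z = 0, each flush with a corner of the seat. Four stretchers, 44 mm wide and 21 mm tall, connect adjacent legs with their undersides at z = 150 mm, each running between the inner faces of the legs it joins and aligned with the legs' outer faces on the other axis.

B is a spool: two coaxial disc flanges of radius 92 mm and thickness 6 mm, joined by a core cylinder of radius 42 mm and height 144 mm. The lower flange rests on z = 0 and the three cylinders share a vertical axis.

C is a bed frame 1912 mm long (x) by 1300 mm wide (y). Four 56×56 mm corner posts, 509 mm tall, at the corners of the footprint. Four rails of 27 mm thickness and 193 mm height run between adjacent posts with their undersides at z = 276 mm, their outer faces flush with the outside of the frame (the two x-running rails run between the posts' inner faces; the two y-running rails run between the posts' inner faces). 11 slats, each 80 mm wide (x) and 22 mm thick, lie across the top of the two x-running rails, running the full 1300 mm width of the frame in y; the slats are evenly spaced along x between the inner faces of the end posts with equal gaps (rounded down to the nearest mm) at the −x end and between each pair — any rounding remainder accumulates at the +x end.

The spool is on top of the stool. The bed frame is on the floor beside the stool on its −x side.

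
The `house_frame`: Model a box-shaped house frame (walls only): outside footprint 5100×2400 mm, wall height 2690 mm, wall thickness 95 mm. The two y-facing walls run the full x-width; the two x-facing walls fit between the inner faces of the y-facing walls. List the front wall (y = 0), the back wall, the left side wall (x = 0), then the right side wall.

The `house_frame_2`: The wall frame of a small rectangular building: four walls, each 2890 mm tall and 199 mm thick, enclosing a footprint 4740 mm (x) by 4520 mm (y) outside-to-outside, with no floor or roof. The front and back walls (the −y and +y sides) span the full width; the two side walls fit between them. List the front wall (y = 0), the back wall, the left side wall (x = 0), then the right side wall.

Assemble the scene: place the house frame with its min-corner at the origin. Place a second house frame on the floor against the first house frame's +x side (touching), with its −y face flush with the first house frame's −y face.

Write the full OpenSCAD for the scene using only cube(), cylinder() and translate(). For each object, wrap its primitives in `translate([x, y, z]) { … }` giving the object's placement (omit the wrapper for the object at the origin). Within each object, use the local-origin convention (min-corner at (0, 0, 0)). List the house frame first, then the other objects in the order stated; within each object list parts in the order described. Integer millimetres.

cube([5100, 95, 2690]);
translate([0, 2305, 0]) cube([5100, 95, 2690]);
translate([0, 95, 0]) cube([95, 2210, 2690]);
translate([5005, 95, 0]) cube([95, 2210, 2690]);
translate([5100, 0, 0]) {
  cube([4740, 199, 2890]);
  translate([0, 4321, 0]) cube([4740, 199, 2890]);
  translate([0, 199, 0]) cube([199, 4122, 2890]);
  translate([4541, 199, 0]) cube([199, 4122, 2890]);
}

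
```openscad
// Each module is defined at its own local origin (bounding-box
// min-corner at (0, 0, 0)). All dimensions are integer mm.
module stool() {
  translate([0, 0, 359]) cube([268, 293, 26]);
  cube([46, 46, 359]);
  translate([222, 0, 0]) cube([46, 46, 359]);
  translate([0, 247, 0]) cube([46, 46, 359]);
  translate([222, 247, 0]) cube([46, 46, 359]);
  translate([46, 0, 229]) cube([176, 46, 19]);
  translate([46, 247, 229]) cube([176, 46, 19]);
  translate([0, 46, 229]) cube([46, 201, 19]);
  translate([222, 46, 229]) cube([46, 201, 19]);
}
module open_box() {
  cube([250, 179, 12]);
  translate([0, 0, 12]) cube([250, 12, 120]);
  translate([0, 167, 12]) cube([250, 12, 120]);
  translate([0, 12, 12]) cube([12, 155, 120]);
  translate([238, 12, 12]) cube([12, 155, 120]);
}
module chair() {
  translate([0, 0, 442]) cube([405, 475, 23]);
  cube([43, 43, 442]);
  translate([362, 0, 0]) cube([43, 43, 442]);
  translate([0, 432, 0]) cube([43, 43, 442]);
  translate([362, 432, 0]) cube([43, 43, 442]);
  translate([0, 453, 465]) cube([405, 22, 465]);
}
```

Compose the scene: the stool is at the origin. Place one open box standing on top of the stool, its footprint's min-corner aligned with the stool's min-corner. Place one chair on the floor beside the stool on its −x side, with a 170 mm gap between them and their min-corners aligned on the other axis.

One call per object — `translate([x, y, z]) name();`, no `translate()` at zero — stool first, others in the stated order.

stool();
translate([0, 0, 385]) open_box();
translate([-575, 0, 0]) chair();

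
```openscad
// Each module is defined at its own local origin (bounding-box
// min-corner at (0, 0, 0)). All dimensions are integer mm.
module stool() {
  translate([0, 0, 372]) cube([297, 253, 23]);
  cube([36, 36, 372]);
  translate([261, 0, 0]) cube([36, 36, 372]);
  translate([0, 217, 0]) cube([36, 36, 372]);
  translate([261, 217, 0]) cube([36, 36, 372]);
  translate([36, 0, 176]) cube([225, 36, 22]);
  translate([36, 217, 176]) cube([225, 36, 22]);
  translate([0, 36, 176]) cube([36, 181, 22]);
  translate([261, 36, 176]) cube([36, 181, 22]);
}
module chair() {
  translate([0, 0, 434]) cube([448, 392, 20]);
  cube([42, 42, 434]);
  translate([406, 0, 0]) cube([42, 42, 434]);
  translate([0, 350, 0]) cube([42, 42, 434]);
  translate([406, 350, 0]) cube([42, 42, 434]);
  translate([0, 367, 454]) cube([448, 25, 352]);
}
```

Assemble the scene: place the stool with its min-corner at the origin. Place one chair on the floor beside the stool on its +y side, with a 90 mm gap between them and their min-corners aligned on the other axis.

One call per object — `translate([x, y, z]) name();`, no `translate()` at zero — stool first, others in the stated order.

stool();
translate([0, 343, 0]) chair();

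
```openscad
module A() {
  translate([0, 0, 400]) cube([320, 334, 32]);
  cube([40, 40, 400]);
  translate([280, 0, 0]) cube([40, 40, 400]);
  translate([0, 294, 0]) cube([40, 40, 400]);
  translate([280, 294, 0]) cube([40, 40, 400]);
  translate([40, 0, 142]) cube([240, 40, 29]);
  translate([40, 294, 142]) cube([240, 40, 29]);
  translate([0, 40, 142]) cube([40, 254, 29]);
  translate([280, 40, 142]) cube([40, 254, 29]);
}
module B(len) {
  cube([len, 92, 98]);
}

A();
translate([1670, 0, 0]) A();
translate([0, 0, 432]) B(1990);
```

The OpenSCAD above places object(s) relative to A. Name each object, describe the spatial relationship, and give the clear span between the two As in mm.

A is a stool. B is a beam. A beam spans the tops of two stools. The clear span between the two stools is 1350 mm.

Second stool starts at x = 1670; first ends at x = 320; clear span = 1670 − 320 = 1350 mm.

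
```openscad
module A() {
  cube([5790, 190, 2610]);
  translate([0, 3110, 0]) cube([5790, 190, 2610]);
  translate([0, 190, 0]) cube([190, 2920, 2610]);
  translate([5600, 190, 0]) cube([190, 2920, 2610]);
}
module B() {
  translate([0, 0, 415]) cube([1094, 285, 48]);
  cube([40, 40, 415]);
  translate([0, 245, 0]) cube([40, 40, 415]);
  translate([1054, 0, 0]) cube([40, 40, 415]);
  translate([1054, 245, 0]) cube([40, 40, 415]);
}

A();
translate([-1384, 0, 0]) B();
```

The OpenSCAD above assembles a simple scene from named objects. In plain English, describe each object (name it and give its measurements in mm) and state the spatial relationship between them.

A is a box-shaped house frame (walls only): outside footprint 5790×3300 mm, wall height 2610 mm, wall thickness 190 mm. The two y-facing walls run the full x-width; the two x-facing walls fit between the inner faces of the y-facing walls.

B is a bench: a 1094×285 mm seat slab, 48 mm thick, top at z = 463 mm, on four 40×40 mm square legs flush with the seat corners and standing on z = 0.

The bench is on the floor beside the house frame on its −x side.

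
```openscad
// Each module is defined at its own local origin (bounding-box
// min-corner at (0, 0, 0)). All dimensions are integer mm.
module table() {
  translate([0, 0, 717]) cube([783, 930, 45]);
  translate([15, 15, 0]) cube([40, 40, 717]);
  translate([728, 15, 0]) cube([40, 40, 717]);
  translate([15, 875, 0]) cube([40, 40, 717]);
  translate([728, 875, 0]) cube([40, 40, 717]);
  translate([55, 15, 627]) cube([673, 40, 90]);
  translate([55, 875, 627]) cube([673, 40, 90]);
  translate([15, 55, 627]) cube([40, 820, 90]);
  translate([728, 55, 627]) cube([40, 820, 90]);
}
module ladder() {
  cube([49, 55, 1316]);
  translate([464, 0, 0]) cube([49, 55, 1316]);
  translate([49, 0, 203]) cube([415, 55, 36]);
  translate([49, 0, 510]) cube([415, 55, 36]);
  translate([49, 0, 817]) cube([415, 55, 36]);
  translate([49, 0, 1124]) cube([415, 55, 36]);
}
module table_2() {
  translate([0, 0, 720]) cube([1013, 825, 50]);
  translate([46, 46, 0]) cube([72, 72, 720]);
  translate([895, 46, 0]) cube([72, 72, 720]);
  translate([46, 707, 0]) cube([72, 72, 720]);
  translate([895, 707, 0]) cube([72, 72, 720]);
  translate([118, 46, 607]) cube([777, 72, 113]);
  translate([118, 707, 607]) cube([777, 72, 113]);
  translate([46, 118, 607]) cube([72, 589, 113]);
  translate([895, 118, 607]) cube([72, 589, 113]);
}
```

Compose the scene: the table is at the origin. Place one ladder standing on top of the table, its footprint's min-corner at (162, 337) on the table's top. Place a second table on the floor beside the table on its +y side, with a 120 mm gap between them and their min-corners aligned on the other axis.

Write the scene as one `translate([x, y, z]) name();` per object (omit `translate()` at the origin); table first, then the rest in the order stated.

table();
translate([162, 337, 762]) ladder();
translate([0, 1050, 0]) table_2();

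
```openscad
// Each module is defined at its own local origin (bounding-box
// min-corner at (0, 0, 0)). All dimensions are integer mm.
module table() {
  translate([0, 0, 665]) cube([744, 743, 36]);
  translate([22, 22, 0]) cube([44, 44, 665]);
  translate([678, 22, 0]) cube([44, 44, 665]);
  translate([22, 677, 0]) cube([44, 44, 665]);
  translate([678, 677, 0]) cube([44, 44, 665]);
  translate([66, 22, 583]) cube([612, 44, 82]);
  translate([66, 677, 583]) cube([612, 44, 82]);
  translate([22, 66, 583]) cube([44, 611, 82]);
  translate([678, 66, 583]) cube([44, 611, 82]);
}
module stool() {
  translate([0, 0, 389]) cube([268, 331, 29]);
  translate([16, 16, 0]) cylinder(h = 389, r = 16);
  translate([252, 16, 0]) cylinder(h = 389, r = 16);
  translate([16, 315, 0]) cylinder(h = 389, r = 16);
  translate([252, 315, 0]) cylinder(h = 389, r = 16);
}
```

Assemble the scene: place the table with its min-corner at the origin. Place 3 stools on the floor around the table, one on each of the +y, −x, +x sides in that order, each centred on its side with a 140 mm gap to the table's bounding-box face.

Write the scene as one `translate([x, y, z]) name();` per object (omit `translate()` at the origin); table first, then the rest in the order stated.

table();
translate([238, 883, 0]) stool();
translate([-408, 206, 0]) stool();
translate([884, 206, 0]) stool();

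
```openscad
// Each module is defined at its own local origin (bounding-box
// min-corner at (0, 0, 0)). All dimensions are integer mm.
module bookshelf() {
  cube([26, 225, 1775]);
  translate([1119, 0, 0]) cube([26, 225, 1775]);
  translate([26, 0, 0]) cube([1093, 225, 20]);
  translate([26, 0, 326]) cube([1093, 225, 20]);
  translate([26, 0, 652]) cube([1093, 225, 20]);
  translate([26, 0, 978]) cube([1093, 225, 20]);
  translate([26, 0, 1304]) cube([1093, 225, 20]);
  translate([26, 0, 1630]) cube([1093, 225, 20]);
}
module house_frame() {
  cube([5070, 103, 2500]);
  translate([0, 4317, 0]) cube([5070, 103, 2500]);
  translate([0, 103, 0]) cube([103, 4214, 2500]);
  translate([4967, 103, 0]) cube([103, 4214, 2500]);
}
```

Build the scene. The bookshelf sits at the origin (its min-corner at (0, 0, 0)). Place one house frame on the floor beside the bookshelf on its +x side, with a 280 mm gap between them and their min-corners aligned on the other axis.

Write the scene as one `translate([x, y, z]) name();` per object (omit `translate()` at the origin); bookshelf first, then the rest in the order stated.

bookshelf();
translate([1425, 0, 0]) house_frame();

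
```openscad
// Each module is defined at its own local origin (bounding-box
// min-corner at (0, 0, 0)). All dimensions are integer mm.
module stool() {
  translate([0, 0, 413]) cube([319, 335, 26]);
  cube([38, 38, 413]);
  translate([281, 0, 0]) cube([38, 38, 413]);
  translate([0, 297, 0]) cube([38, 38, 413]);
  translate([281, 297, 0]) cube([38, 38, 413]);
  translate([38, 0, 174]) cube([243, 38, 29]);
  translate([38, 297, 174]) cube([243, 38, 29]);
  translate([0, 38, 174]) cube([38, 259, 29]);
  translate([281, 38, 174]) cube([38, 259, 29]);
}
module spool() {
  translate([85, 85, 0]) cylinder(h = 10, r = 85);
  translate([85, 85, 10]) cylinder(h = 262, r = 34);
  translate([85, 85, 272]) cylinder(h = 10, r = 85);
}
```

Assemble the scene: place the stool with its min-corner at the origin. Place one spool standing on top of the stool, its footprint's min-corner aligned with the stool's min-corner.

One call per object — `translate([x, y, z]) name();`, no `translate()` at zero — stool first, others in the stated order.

stool();
translate([0, 0, 439]) spool();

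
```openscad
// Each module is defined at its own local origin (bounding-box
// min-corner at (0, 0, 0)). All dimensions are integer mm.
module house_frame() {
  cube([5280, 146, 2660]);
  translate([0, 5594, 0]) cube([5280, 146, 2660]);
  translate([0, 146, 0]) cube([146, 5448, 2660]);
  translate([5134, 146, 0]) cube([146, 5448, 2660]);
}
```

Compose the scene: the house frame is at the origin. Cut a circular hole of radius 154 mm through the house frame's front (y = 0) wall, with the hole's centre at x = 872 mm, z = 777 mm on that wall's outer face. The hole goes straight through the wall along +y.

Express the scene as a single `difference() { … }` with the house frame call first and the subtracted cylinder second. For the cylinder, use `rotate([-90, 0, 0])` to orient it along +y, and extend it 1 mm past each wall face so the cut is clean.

difference() {
  house_frame();
  translate([872, -1, 777]) rotate([-90, 0, 0]) cylinder(h = 148, r = 154);
}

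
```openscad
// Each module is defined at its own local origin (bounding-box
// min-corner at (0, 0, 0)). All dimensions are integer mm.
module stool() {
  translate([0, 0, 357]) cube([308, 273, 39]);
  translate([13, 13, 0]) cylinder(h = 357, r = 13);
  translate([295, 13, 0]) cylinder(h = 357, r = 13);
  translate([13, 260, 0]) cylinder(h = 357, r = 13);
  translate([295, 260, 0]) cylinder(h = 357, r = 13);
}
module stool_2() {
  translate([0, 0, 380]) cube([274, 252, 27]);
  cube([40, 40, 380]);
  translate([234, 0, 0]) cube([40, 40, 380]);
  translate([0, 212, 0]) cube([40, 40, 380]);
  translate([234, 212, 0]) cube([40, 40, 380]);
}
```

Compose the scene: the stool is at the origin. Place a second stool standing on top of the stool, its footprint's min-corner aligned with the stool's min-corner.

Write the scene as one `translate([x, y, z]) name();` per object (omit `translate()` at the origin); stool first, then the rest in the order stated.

stool();
translate([0, 0, 396]) stool_2();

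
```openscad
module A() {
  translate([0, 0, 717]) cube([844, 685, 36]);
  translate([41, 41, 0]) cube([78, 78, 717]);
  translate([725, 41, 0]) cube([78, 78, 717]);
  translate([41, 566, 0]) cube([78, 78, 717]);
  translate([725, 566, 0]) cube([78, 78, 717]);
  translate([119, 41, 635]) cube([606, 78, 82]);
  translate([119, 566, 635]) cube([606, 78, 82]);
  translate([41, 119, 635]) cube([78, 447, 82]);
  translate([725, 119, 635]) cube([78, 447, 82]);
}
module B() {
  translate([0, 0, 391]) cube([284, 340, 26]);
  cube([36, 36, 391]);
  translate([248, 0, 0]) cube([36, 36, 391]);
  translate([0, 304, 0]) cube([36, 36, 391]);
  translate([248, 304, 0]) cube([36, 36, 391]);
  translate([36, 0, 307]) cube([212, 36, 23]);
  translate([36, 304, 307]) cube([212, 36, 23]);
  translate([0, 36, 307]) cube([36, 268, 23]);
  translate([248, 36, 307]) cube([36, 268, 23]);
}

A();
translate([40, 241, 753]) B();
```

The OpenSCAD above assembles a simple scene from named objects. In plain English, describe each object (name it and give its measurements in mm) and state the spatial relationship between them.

A is a rectangular dining table. The top is 844×685×36 mm with its upper surface at z = 753 mm. It stands on four 78×78 mm square legs, each inset 41 mm from the nearest pair of top edges, running from the floor to the underside of the top. Four apron rails, 78 mm thick and 82 mm tall, run between adjacent legs with their top edges flush with the underside of the top and their outer faces flush with the legs' outer faces.

B is a four-legged stool. The seat is 284×340 mm, 26 mm thick, top at z = 417 mm. It stands on four square legs, each 36×36 mm in cross-section, from z = 0 to the seat underside, each flush with a corner of the seat. Four stretchers, 36 mm wide and 23 mm tall, connect adjacent legs with their undersides at z = 307 mm, each running between the inner faces of the legs it joins and aligned with the legs' outer faces on the other axis.

The stool is on top of the table.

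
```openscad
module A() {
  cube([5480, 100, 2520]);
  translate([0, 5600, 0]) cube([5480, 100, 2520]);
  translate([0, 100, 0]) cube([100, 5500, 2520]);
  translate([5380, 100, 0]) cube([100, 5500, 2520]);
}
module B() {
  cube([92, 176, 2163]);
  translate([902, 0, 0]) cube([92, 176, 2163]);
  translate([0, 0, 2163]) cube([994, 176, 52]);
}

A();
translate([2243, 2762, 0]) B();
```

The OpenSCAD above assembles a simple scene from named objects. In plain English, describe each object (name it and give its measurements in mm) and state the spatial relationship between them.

A is the wall frame of a small rectangular building: four walls, each 2520 mm tall and 100 mm thick, enclosing a footprint 5480 mm (x) by 5700 mm (y) outside-to-outside, with no floor or roof. The front and back walls (the −y and +y sides) span the full width; the two side walls fit between them.

B is a rectangular door frame: two vertical jambs of 92×176 mm section, 2163 mm tall, with a clear opening 810 mm wide between their inner faces. A header 52 mm tall and 176 mm deep lies on top of the jambs and spans the full outside width.

The door frame sits inside the house frame, centred.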